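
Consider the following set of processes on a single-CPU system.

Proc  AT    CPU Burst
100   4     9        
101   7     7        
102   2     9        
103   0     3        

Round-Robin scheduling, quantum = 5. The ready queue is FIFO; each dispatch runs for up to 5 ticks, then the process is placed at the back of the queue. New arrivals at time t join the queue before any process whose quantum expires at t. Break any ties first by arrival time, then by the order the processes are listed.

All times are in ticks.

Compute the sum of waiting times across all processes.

38

Gantt: | 103 0-3 | 102 3-8 | 100 8-13 | 101 13-18 | 102 18-22 | 100 22-26 | 101 26-28 |
Completion: 100=26  101=28  102=22  103=3
Waiting = turnaround − burst: 100=13, 101=14, 102=11, 103=0
Total waiting = 13 + 14 + 11 + 0 = 38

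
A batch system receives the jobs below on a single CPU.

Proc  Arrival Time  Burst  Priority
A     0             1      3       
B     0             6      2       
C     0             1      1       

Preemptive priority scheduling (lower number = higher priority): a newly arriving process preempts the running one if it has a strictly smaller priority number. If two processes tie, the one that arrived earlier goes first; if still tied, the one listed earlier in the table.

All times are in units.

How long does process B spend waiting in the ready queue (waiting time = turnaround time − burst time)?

1

Gantt: | C 0-1 | B 1-7 | A 7-8 |
Completion: A=8  B=7  C=1
Turnaround (C−A): A=8  B=7  C=1
Waiting(B) = turnaround − burst = 7 − 6 = 1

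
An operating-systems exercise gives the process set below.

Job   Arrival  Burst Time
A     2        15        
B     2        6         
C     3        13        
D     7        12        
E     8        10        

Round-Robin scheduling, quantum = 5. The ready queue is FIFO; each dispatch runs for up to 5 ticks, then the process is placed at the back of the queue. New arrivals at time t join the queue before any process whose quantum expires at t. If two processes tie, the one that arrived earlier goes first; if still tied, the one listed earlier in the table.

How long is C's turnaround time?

53

Gantt: | idle 0-2 | A 2-7 | B 7-12 | C 12-17 | D 17-22 | A 22-27 | E 27-32 | B 32-33 | C 33-38 | D 38-43 | A 43-48 | E 48-53 | C 53-56 | D 56-58 |
Completion: A=48  B=33  C=56  D=58  E=53
Turnaround (C−A): A=46  B=31  C=53  D=51  E=45
Turnaround(C) = completion − arrival = 56 − 3 = 53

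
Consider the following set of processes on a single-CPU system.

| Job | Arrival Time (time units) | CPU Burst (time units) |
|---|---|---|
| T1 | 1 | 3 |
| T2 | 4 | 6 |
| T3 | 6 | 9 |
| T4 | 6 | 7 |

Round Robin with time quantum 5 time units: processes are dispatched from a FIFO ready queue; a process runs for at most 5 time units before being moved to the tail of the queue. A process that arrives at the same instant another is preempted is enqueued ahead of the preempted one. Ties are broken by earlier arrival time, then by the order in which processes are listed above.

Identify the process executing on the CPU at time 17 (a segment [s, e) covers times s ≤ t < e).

T4

Timeline: | idle 0-1 | T1 1-4 | T2 4-9 | T3 9-14 | T4 14-19 | T2 19-20 | T3 20-24 | T4 24-26 |
Completion: T1=4  T2=20  T3=24  T4=26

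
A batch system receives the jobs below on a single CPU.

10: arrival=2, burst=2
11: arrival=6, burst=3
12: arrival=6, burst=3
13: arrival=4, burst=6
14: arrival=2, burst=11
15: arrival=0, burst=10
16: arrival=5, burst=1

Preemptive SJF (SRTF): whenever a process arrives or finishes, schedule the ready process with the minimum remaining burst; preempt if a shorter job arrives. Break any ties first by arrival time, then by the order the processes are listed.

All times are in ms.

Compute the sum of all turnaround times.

84

Gantt: | 15 0-2 | 10 2-4 | 13 4-5 | 16 5-6 | 11 6-9 | 12 9-12 | 13 12-17 | 15 17-25 | 14 25-36 |
Completion: 10=4  11=9  12=12  13=17  14=36  15=25  16=6
Turnaround = completion − arrival: 10=2, 11=3, 12=6, 13=13, 14=34, 15=25, 16=1
Total turnaround = 2 + 3 + 6 + 13 + 34 + 25 + 1 = 84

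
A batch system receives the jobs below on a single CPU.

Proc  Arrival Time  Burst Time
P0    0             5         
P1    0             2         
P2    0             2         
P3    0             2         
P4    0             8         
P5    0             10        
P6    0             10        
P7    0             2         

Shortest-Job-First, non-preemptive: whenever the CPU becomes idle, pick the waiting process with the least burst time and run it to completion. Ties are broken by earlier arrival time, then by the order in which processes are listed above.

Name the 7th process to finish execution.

Timeline: | P1 0-2 | P2 2-4 | P3 4-6 | P7 6-8 | P0 8-13 | P4 13-21 | P5 21-31 | P6 31-41 |
Completion: P0=13  P1=2  P2=4  P3=6  P4=21  P5=31  P6=41  P7=8
Turnaround (C−A): P0=13  P1=2  P2=4  P3=6  P4=21  P5=31  P6=41  P7=8
Finish order: P1 → P2 → P3 → P7 → P0 → P4 → P5 → P6

P5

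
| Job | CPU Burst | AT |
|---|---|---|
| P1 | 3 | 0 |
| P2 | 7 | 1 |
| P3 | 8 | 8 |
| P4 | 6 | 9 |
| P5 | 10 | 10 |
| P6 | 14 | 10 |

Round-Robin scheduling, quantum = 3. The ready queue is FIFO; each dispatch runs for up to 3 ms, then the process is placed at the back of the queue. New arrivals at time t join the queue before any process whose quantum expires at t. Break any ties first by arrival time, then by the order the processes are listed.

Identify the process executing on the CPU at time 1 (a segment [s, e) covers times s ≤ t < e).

Schedule: | P1 0-3 | P2 3-9 | P3 9-12 | P4 12-15 | P2 15-16 | P5 16-19 | P6 19-22 | P3 22-25 | P4 25-28 | P5 28-31 | P6 31-34 | P3 34-36 | P5 36-39 | P6 39-42 | P5 42-43 | P6 43-48 |
Completion: P1=3  P2=16  P3=36  P4=28  P5=43  P6=48
Turnaround (C−A): P1=3  P2=15  P3=28  P4=19  P5=33  P6=38

P1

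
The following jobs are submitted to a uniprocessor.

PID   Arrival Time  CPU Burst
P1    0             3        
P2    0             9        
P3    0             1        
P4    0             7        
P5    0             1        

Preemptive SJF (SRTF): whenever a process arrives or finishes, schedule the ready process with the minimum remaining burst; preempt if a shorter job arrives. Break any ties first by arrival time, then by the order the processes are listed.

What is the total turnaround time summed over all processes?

Timeline: | P3 0-1 | P5 1-2 | P1 2-5 | P4 5-12 | P2 12-21 |
Completion: P1=5  P2=21  P3=1  P4=12  P5=2
Turnaround = completion − arrival: P1=5, P2=21, P3=1, P4=12, P5=2
Total turnaround = 5 + 21 + 1 + 12 + 2 = 41

41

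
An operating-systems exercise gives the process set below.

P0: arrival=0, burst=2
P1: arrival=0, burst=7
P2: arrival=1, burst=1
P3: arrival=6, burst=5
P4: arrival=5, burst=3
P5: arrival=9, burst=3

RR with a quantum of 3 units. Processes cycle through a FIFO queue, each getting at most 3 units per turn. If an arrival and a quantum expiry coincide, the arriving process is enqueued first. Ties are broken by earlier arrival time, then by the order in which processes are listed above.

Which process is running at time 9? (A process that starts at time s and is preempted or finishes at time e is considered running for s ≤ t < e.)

P1

Gantt: | P0 0-2 | P1 2-5 | P2 5-6 | P4 6-9 | P1 9-12 | P3 12-15 | P5 15-18 | P1 18-19 | P3 19-21 |
Completion: P0=2  P1=19  P2=6  P3=21  P4=9  P5=18
Turnaround (C−A): P0=2  P1=19  P2=5  P3=15  P4=4  P5=9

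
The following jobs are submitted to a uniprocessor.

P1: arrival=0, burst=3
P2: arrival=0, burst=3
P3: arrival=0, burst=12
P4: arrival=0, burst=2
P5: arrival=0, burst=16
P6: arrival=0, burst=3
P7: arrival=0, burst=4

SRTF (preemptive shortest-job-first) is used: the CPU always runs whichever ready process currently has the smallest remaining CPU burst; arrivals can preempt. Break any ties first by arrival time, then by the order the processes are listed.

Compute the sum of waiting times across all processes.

68

Gantt: | P4 0-2 | P1 2-5 | P2 5-8 | P6 8-11 | P7 11-15 | P3 15-27 | P5 27-43 |
Completion: P1=5  P2=8  P3=27  P4=2  P5=43  P6=11  P7=15
Turnaround (C−A): P1=5  P2=8  P3=27  P4=2  P5=43  P6=11  P7=15
Waiting = turnaround − burst: P1=2, P2=5, P3=15, P4=0, P5=27, P6=8, P7=11
Total waiting = 2 + 5 + 15 + 0 + 27 + 8 + 11 = 68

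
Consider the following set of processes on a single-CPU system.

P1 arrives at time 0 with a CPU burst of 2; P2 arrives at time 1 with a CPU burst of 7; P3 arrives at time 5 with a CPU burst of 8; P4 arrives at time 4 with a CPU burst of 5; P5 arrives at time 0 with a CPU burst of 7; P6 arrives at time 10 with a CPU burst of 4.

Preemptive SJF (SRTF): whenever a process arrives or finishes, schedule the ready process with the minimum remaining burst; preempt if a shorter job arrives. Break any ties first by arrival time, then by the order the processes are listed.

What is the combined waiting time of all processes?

48

Timeline: | P1 0-2 | P5 2-9 | P4 9-14 | P6 14-18 | P2 18-25 | P3 25-33 |
Completion: P1=2  P2=25  P3=33  P4=14  P5=9  P6=18
Waiting = turnaround − burst: P1=0, P2=17, P3=20, P4=5, P5=2, P6=4
Total waiting = 0 + 17 + 20 + 5 + 2 + 4 = 48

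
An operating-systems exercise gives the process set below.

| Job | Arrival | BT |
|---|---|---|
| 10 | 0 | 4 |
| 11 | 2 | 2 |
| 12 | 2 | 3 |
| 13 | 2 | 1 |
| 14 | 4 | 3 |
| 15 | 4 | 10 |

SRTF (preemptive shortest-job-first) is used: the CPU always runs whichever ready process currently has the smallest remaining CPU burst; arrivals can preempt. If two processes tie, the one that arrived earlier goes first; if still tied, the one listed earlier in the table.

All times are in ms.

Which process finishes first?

13

Gantt: | 10 0-2 | 13 2-3 | 10 3-5 | 11 5-7 | 12 7-10 | 14 10-13 | 15 13-23 |
Completion: 10=5  11=7  12=10  13=3  14=13  15=23
Turnaround (C−A): 10=5  11=5  12=8  13=1  14=9  15=19
Finish order: 13 → 10 → 11 → 12 → 14 → 15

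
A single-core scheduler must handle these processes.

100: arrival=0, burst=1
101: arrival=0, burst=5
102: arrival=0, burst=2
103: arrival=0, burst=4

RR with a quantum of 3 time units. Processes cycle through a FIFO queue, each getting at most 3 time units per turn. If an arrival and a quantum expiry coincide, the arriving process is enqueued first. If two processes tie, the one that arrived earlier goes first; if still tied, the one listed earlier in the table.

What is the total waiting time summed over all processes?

18

Gantt: | 100 0-1 | 101 1-4 | 102 4-6 | 103 6-9 | 101 9-11 | 103 11-12 |
Completion: 100=1  101=11  102=6  103=12
Turnaround (C−A): 100=1  101=11  102=6  103=12
Waiting = turnaround − burst: 100=0, 101=6, 102=4, 103=8
Total waiting = 0 + 6 + 4 + 8 = 18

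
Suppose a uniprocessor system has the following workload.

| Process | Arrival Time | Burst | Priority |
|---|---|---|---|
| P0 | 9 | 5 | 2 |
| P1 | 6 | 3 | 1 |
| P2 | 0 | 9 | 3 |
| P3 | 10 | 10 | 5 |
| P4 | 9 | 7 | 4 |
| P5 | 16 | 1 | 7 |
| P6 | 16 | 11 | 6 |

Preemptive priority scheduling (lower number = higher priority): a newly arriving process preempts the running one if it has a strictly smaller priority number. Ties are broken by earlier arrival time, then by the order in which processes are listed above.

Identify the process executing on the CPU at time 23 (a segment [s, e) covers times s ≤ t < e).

P4

Schedule: | P2 0-6 | P1 6-9 | P0 9-14 | P2 14-17 | P4 17-24 | P3 24-34 | P6 34-45 | P5 45-46 |
Completion: P0=14  P1=9  P2=17  P3=34  P4=24  P5=46  P6=45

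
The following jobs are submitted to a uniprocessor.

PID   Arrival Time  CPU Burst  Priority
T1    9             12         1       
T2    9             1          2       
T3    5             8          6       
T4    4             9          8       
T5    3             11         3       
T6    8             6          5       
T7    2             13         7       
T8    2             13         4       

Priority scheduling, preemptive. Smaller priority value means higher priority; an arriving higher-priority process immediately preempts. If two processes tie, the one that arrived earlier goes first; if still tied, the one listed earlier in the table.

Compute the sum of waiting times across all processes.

233

Timeline: | idle 0-2 | T8 2-3 | T5 3-9 | T1 9-21 | T2 21-22 | T5 22-27 | T8 27-39 | T6 39-45 | T3 45-53 | T7 53-66 | T4 66-75 |
Completion: T1=21  T2=22  T3=53  T4=75  T5=27  T6=45  T7=66  T8=39
Waiting = turnaround − burst: T1=0, T2=12, T3=40, T4=62, T5=13, T6=31, T7=51, T8=24
Total waiting = 0 + 12 + 40 + 62 + 13 + 31 + 51 + 24 = 233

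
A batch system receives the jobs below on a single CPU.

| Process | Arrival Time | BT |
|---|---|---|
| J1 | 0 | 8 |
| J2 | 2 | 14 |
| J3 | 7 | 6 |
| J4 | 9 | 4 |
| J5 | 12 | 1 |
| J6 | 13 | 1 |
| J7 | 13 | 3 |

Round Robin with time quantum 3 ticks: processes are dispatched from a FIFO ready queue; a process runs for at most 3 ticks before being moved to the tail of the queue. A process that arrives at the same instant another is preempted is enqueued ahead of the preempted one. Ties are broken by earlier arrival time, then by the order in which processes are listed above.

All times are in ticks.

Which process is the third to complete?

Gantt: | J1 0-3 | J2 3-6 | J1 6-9 | J2 9-12 | J3 12-15 | J4 15-18 | J1 18-20 | J5 20-21 | J2 21-24 | J6 24-25 | J7 25-28 | J3 28-31 | J4 31-32 | J2 32-37 |
Completion: J1=20  J2=37  J3=31  J4=32  J5=21  J6=25  J7=28
Finish order: J1 → J5 → J6 → J7 → J3 → J4 → J2

J6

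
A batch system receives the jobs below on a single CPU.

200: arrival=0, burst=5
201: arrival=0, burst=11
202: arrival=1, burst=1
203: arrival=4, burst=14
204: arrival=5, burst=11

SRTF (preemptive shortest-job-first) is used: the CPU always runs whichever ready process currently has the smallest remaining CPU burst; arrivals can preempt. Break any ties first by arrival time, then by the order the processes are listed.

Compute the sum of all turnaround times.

85

Gantt: | 200 0-1 | 202 1-2 | 200 2-6 | 201 6-17 | 204 17-28 | 203 28-42 |
Completion: 200=6  201=17  202=2  203=42  204=28
Turnaround = completion − arrival: 200=6, 201=17, 202=1, 203=38, 204=23
Total turnaround = 6 + 17 + 1 + 38 + 23 = 85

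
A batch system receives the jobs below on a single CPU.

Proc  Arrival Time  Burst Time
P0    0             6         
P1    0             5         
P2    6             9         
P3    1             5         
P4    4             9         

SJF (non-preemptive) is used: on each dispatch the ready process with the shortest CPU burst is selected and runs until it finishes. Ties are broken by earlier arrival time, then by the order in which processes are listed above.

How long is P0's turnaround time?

16

Gantt: | P1 0-5 | P3 5-10 | P0 10-16 | P4 16-25 | P2 25-34 |
Completion: P0=16  P1=5  P2=34  P3=10  P4=25
Turnaround (C−A): P0=16  P1=5  P2=28  P3=9  P4=21
Turnaround(P0) = completion − arrival = 16 − 0 = 16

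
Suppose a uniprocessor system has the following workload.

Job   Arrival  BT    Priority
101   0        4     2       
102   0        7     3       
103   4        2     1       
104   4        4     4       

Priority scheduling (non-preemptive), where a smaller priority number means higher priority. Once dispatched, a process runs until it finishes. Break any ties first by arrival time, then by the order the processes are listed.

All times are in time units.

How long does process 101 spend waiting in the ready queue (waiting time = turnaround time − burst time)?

0

Timeline: | 101 0-4 | 103 4-6 | 102 6-13 | 104 13-17 |
Completion: 101=4  102=13  103=6  104=17
Waiting(101) = turnaround − burst = 4 − 4 = 0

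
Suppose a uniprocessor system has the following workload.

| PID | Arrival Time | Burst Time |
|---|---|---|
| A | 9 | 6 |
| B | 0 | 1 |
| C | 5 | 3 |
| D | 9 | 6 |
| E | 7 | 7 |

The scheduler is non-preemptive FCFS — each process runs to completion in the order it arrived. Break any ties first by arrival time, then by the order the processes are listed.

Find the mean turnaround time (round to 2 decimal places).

8.40

Gantt: | B 0-1 | idle 1-5 | C 5-8 | E 8-15 | A 15-21 | D 21-27 |
Completion: A=21  B=1  C=8  D=27  E=15
Turnaround times: A=12, B=1, C=3, D=18, E=8
Average turnaround = (12+1+3+18+8) / 5 = 42/5 = 8.40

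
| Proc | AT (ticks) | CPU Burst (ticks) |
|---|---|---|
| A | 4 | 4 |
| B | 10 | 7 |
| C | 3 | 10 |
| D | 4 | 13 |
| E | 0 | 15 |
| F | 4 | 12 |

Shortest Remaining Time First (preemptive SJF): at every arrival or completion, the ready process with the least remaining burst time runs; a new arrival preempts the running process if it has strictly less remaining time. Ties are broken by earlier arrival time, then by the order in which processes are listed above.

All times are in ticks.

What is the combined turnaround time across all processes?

Timeline: | E 0-3 | C 3-4 | A 4-8 | C 8-17 | B 17-24 | E 24-36 | F 36-48 | D 48-61 |
Completion: A=8  B=24  C=17  D=61  E=36  F=48
Turnaround (C−A): A=4  B=14  C=14  D=57  E=36  F=44
Turnaround = completion − arrival: A=4, B=14, C=14, D=57, E=36, F=44
Total turnaround = 4 + 14 + 14 + 57 + 36 + 44 = 169

169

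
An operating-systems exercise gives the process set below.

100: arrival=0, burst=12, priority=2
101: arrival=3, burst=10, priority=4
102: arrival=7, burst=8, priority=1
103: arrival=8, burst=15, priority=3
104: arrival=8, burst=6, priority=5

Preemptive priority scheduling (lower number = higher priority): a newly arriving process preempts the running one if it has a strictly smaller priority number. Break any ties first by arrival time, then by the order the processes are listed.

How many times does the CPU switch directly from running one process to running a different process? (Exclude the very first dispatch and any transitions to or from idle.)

Schedule: | 100 0-7 | 102 7-15 | 100 15-20 | 103 20-35 | 101 35-45 | 104 45-51 |
Completion: 100=20  101=45  102=15  103=35  104=51

5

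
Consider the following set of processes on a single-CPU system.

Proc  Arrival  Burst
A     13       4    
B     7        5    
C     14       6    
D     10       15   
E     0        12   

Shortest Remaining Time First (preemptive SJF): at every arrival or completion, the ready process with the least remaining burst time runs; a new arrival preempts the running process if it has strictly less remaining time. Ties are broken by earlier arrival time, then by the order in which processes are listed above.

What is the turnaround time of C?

Schedule: | E 0-12 | B 12-17 | A 17-21 | C 21-27 | D 27-42 |
Completion: A=21  B=17  C=27  D=42  E=12
Turnaround (C−A): A=8  B=10  C=13  D=32  E=12
Turnaround(C) = completion − arrival = 27 − 14 = 13

13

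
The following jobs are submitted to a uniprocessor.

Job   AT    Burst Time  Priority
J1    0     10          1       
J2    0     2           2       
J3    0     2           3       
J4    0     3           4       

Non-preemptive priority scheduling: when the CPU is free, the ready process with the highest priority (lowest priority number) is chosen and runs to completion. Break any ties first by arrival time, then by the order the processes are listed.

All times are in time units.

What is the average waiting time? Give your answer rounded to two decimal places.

Gantt: | J1 0-10 | J2 10-12 | J3 12-14 | J4 14-17 |
Completion: J1=10  J2=12  J3=14  J4=17
Turnaround (C−A): J1=10  J2=12  J3=14  J4=17
Waiting times: J1=0, J2=10, J3=12, J4=14
Average waiting = (0+10+12+14) / 4 = 36/4 = 9.00

9.00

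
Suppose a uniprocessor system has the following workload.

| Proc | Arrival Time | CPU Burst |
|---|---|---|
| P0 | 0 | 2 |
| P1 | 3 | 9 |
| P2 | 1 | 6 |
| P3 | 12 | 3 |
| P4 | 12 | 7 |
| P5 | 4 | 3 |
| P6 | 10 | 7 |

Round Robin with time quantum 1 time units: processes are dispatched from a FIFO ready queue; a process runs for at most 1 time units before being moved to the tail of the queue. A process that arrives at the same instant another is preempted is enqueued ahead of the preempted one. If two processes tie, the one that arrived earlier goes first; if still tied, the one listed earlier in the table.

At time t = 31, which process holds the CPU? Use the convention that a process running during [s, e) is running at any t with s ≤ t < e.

Gantt: | P0 0-1 | P2 1-2 | P0 2-3 | P2 3-4 | P1 4-5 | P5 5-6 | P2 6-7 | P1 7-8 | P5 8-9 | P2 9-10 | P1 10-11 | P5 11-12 | P6 12-13 | P2 13-14 | P1 14-15 | P3 15-16 | P4 16-17 | P6 17-18 | P2 18-19 | P1 19-20 | P3 20-21 | P4 21-22 | P6 22-23 | P1 23-24 | P3 24-25 | P4 25-26 | P6 26-27 | P1 27-28 | P4 28-29 | P6 29-30 | P1 30-31 | P4 31-32 | P6 32-33 | P1 33-34 | P4 34-35 | P6 35-36 | P4 36-37 |
Completion: P0=3  P1=34  P2=19  P3=25  P4=37  P5=12  P6=36

P4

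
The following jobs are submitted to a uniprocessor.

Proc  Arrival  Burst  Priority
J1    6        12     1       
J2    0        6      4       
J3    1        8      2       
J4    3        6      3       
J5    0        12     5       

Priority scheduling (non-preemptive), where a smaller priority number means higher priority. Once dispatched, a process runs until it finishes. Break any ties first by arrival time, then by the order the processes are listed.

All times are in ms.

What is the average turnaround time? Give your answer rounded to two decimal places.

Gantt: | J2 0-6 | J1 6-18 | J3 18-26 | J4 26-32 | J5 32-44 |
Completion: J1=18  J2=6  J3=26  J4=32  J5=44
Turnaround (C−A): J1=12  J2=6  J3=25  J4=29  J5=44
Turnaround times: J1=12, J2=6, J3=25, J4=29, J5=44
Average turnaround = (12+6+25+29+44) / 5 = 116/5 = 23.20

23.20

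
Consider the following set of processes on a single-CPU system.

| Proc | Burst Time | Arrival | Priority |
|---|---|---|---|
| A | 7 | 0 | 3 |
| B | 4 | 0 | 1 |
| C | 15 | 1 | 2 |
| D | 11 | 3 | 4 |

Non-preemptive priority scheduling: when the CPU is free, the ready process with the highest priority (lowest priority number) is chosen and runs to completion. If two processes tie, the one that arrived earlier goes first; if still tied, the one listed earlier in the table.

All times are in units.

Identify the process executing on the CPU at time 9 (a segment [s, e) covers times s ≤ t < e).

C

Schedule: | B 0-4 | C 4-19 | A 19-26 | D 26-37 |
Completion: A=26  B=4  C=19  D=37
Turnaround (C−A): A=26  B=4  C=18  D=34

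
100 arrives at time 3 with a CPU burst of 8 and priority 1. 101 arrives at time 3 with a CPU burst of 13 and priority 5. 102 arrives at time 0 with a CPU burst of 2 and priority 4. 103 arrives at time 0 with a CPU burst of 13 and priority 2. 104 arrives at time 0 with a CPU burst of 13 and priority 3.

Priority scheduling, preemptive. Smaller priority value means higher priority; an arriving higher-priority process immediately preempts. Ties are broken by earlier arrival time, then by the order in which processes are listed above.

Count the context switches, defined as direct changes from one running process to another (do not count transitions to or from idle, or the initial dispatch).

Schedule: | 103 0-3 | 100 3-11 | 103 11-21 | 104 21-34 | 102 34-36 | 101 36-49 |
Completion: 100=11  101=49  102=36  103=21  104=34
Turnaround (C−A): 100=8  101=46  102=36  103=21  104=34

5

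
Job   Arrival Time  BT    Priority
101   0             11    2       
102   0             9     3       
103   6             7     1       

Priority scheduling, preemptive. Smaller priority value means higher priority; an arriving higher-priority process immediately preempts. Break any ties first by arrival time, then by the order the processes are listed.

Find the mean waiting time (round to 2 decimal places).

8.33

Timeline: | 101 0-6 | 103 6-13 | 101 13-18 | 102 18-27 |
Completion: 101=18  102=27  103=13
Turnaround (C−A): 101=18  102=27  103=7
Waiting times: 101=7, 102=18, 103=0
Average waiting = (7+18+0) / 3 = 25/3 = 8.33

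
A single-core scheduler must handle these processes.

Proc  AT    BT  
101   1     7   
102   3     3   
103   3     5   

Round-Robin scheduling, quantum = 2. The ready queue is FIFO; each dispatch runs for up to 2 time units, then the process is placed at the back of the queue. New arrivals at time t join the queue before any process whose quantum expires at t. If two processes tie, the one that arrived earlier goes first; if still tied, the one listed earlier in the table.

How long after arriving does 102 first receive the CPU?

0

Gantt: | idle 0-1 | 101 1-3 | 102 3-5 | 103 5-7 | 101 7-9 | 102 9-10 | 103 10-12 | 101 12-14 | 103 14-15 | 101 15-16 |
Completion: 101=16  102=10  103=15
Turnaround (C−A): 101=15  102=7  103=12
Response(102) = first start − arrival = 3 − 3 = 0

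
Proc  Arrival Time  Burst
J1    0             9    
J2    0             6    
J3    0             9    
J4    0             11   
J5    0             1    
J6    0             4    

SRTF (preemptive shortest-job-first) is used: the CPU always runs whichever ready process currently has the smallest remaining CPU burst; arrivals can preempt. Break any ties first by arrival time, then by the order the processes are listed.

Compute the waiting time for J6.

Schedule: | J5 0-1 | J6 1-5 | J2 5-11 | J1 11-20 | J3 20-29 | J4 29-40 |
Completion: J1=20  J2=11  J3=29  J4=40  J5=1  J6=5
Waiting(J6) = turnaround − burst = 5 − 4 = 1

1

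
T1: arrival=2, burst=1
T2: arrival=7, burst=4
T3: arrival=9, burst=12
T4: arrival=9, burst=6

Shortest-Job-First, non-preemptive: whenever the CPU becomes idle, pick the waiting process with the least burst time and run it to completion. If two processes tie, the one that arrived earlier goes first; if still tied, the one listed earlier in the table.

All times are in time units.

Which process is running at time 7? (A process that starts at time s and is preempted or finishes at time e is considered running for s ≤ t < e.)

Timeline: | idle 0-2 | T1 2-3 | idle 3-7 | T2 7-11 | T4 11-17 | T3 17-29 |
Completion: T1=3  T2=11  T3=29  T4=17
Turnaround (C−A): T1=1  T2=4  T3=20  T4=8

T2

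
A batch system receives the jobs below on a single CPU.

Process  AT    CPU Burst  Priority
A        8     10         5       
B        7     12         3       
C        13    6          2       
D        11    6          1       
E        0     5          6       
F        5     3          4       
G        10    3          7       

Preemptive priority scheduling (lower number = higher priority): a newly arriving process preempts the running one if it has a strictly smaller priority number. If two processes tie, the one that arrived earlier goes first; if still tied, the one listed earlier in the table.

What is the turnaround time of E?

Schedule: | E 0-5 | F 5-7 | B 7-11 | D 11-17 | C 17-23 | B 23-31 | F 31-32 | A 32-42 | G 42-45 |
Completion: A=42  B=31  C=23  D=17  E=5  F=32  G=45
Turnaround (C−A): A=34  B=24  C=10  D=6  E=5  F=27  G=35
Turnaround(E) = completion − arrival = 5 − 0 = 5

5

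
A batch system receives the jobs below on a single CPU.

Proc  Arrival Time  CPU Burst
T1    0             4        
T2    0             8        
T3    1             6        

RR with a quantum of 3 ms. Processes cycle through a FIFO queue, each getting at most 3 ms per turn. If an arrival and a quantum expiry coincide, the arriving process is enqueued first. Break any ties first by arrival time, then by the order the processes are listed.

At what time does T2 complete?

18

Gantt: | T1 0-3 | T2 3-6 | T3 6-9 | T1 9-10 | T2 10-13 | T3 13-16 | T2 16-18 |
Completion: T1=10  T2=18  T3=16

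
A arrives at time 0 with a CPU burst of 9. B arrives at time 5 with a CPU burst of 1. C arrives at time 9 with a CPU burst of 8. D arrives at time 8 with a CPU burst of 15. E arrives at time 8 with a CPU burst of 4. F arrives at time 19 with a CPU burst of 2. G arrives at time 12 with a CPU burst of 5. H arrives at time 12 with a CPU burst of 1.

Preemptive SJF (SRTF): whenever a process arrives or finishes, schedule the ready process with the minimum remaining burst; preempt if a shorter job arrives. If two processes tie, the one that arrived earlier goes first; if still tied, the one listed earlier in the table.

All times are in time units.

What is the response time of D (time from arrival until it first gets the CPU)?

Schedule: | A 0-5 | B 5-6 | A 6-10 | E 10-12 | H 12-13 | E 13-15 | G 15-20 | F 20-22 | C 22-30 | D 30-45 |
Completion: A=10  B=6  C=30  D=45  E=15  F=22  G=20  H=13
Turnaround (C−A): A=10  B=1  C=21  D=37  E=7  F=3  G=8  H=1
Response(D) = first start − arrival = 30 − 8 = 22

22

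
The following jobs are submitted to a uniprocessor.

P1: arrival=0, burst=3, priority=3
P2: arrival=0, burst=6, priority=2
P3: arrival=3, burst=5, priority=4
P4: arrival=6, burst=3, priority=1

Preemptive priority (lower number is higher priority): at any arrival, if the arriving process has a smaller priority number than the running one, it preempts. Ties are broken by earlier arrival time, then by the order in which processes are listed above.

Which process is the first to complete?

Timeline: | P2 0-6 | P4 6-9 | P1 9-12 | P3 12-17 |
Completion: P1=12  P2=6  P3=17  P4=9
Turnaround (C−A): P1=12  P2=6  P3=14  P4=3
Finish order: P2 → P4 → P1 → P3

P2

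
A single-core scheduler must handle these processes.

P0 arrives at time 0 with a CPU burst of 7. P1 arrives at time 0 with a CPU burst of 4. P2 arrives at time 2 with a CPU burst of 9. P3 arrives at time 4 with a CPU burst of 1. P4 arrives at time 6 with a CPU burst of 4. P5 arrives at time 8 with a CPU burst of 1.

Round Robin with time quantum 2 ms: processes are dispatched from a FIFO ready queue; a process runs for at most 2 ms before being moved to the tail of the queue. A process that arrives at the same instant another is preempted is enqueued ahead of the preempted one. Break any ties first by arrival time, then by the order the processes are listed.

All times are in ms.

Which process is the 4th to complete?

Schedule: | P0 0-2 | P1 2-4 | P2 4-6 | P0 6-8 | P3 8-9 | P1 9-11 | P4 11-13 | P2 13-15 | P5 15-16 | P0 16-18 | P4 18-20 | P2 20-22 | P0 22-23 | P2 23-26 |
Completion: P0=23  P1=11  P2=26  P3=9  P4=20  P5=16
Turnaround (C−A): P0=23  P1=11  P2=24  P3=5  P4=14  P5=8
Finish order: P3 → P1 → P5 → P4 → P0 → P2

P4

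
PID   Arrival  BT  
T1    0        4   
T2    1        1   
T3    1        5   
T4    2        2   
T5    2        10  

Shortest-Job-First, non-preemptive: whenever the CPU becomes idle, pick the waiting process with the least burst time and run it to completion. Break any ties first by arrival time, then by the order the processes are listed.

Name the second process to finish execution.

T2

Schedule: | T1 0-4 | T2 4-5 | T4 5-7 | T3 7-12 | T5 12-22 |
Completion: T1=4  T2=5  T3=12  T4=7  T5=22
Finish order: T1 → T2 → T4 → T3 → T5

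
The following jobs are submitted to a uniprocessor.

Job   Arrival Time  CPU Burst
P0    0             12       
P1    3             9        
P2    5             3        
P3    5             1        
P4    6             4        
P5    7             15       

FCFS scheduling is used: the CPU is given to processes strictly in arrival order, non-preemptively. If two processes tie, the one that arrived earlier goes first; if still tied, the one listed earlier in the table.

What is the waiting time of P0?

0

Schedule: | P0 0-12 | P1 12-21 | P2 21-24 | P3 24-25 | P4 25-29 | P5 29-44 |
Completion: P0=12  P1=21  P2=24  P3=25  P4=29  P5=44
Turnaround (C−A): P0=12  P1=18  P2=19  P3=20  P4=23  P5=37
Waiting(P0) = turnaround − burst = 12 − 12 = 0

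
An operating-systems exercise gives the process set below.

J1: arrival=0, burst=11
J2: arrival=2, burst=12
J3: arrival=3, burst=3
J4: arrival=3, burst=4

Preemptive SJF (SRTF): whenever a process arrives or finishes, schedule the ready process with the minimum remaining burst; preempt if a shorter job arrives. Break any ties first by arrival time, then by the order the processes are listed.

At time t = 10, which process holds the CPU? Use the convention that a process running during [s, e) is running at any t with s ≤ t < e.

Timeline: | J1 0-3 | J3 3-6 | J4 6-10 | J1 10-18 | J2 18-30 |
Completion: J1=18  J2=30  J3=6  J4=10
Turnaround (C−A): J1=18  J2=28  J3=3  J4=7

J1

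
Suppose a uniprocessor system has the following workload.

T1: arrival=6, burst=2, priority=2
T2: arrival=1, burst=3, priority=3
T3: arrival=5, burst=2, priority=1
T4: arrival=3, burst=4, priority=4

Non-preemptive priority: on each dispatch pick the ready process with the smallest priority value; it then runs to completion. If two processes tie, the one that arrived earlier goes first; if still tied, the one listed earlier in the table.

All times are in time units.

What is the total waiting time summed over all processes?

Gantt: | idle 0-1 | T2 1-4 | T4 4-8 | T3 8-10 | T1 10-12 |
Completion: T1=12  T2=4  T3=10  T4=8
Turnaround (C−A): T1=6  T2=3  T3=5  T4=5
Waiting = turnaround − burst: T1=4, T2=0, T3=3, T4=1
Total waiting = 4 + 0 + 3 + 1 = 8

8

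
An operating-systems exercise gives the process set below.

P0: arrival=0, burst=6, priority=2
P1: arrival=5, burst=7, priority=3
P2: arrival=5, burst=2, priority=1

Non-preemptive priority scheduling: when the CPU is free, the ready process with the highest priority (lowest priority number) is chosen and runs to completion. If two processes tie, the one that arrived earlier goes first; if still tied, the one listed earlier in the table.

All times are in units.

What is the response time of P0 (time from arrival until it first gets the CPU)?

Timeline: | P0 0-6 | P2 6-8 | P1 8-15 |
Completion: P0=6  P1=15  P2=8
Turnaround (C−A): P0=6  P1=10  P2=3
Response(P0) = first start − arrival = 0 − 0 = 0

0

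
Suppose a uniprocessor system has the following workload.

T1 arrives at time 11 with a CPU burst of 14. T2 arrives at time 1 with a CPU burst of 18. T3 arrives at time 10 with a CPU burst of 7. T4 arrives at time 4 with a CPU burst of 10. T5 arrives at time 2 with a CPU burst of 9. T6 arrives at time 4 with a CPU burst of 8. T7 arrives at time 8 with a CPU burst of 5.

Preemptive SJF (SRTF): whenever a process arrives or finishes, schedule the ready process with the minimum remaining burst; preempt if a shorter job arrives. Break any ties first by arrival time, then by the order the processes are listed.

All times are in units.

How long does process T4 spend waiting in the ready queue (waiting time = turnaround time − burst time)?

27

Timeline: | idle 0-1 | T2 1-2 | T5 2-11 | T7 11-16 | T3 16-23 | T6 23-31 | T4 31-41 | T1 41-55 | T2 55-72 |
Completion: T1=55  T2=72  T3=23  T4=41  T5=11  T6=31  T7=16
Turnaround (C−A): T1=44  T2=71  T3=13  T4=37  T5=9  T6=27  T7=8
Waiting(T4) = turnaround − burst = 37 − 10 = 27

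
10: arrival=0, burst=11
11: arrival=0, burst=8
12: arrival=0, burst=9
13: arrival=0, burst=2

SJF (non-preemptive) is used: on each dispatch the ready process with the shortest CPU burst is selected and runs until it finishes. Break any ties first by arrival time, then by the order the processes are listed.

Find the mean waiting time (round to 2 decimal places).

Schedule: | 13 0-2 | 11 2-10 | 12 10-19 | 10 19-30 |
Completion: 10=30  11=10  12=19  13=2
Turnaround (C−A): 10=30  11=10  12=19  13=2
Waiting times: 10=19, 11=2, 12=10, 13=0
Average waiting = (19+2+10+0) / 4 = 31/4 = 7.75

7.75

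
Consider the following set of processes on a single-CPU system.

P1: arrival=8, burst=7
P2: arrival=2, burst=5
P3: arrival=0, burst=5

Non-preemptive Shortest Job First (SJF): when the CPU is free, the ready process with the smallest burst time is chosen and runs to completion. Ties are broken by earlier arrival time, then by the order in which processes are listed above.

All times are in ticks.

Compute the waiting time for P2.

Timeline: | P3 0-5 | P2 5-10 | P1 10-17 |
Completion: P1=17  P2=10  P3=5
Turnaround (C−A): P1=9  P2=8  P3=5
Waiting(P2) = turnaround − burst = 8 − 5 = 3

3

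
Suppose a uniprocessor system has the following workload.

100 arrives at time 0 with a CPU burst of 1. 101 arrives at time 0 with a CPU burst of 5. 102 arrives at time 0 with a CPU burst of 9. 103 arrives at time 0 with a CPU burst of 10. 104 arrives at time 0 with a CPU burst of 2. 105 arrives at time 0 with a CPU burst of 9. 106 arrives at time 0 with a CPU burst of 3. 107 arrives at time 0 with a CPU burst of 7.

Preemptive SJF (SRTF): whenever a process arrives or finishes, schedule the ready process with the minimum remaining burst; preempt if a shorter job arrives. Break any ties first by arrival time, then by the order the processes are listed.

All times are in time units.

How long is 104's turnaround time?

3

Schedule: | 100 0-1 | 104 1-3 | 106 3-6 | 101 6-11 | 107 11-18 | 102 18-27 | 105 27-36 | 103 36-46 |
Completion: 100=1  101=11  102=27  103=46  104=3  105=36  106=6  107=18
Turnaround (C−A): 100=1  101=11  102=27  103=46  104=3  105=36  106=6  107=18
Turnaround(104) = completion − arrival = 3 − 0 = 3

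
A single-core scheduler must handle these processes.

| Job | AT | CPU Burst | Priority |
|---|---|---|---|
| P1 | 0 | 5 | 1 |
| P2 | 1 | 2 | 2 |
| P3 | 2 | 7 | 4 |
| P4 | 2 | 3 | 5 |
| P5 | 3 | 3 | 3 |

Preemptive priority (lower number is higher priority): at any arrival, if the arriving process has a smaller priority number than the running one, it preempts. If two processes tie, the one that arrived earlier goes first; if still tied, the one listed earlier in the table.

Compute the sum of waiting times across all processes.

31

Timeline: | P1 0-5 | P2 5-7 | P5 7-10 | P3 10-17 | P4 17-20 |
Completion: P1=5  P2=7  P3=17  P4=20  P5=10
Turnaround (C−A): P1=5  P2=6  P3=15  P4=18  P5=7
Waiting = turnaround − burst: P1=0, P2=4, P3=8, P4=15, P5=4
Total waiting = 0 + 4 + 8 + 15 + 4 = 31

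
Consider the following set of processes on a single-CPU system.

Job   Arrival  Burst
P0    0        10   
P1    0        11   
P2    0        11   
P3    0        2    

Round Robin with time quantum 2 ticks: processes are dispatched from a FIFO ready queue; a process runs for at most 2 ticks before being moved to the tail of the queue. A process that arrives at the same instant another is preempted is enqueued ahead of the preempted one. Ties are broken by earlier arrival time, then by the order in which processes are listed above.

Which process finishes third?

P1

Gantt: | P0 0-2 | P1 2-4 | P2 4-6 | P3 6-8 | P0 8-10 | P1 10-12 | P2 12-14 | P0 14-16 | P1 16-18 | P2 18-20 | P0 20-22 | P1 22-24 | P2 24-26 | P0 26-28 | P1 28-30 | P2 30-32 | P1 32-33 | P2 33-34 |
Completion: P0=28  P1=33  P2=34  P3=8
Finish order: P3 → P0 → P1 → P2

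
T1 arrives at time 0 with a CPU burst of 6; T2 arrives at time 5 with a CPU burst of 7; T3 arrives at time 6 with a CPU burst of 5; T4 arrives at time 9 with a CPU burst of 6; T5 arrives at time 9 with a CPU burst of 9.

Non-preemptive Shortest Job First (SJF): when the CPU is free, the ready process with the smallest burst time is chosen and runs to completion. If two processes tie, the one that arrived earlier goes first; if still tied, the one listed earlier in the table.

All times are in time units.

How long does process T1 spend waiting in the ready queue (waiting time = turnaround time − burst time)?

Timeline: | T1 0-6 | T3 6-11 | T4 11-17 | T2 17-24 | T5 24-33 |
Completion: T1=6  T2=24  T3=11  T4=17  T5=33
Turnaround (C−A): T1=6  T2=19  T3=5  T4=8  T5=24
Waiting(T1) = turnaround − burst = 6 − 6 = 0

0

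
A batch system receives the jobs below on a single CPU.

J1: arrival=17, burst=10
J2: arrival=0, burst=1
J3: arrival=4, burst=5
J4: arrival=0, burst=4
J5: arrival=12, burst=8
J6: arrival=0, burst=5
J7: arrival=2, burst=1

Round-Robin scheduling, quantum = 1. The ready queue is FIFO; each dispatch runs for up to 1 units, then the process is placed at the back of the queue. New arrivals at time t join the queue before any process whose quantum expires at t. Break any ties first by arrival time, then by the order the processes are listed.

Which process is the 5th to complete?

J3

Schedule: | J2 0-1 | J4 1-2 | J6 2-3 | J7 3-4 | J4 4-5 | J6 5-6 | J3 6-7 | J4 7-8 | J6 8-9 | J3 9-10 | J4 10-11 | J6 11-12 | J3 12-13 | J5 13-14 | J6 14-15 | J3 15-16 | J5 16-17 | J3 17-18 | J1 18-19 | J5 19-20 | J1 20-21 | J5 21-22 | J1 22-23 | J5 23-24 | J1 24-25 | J5 25-26 | J1 26-27 | J5 27-28 | J1 28-29 | J5 29-30 | J1 30-34 |
Completion: J1=34  J2=1  J3=18  J4=11  J5=30  J6=15  J7=4
Finish order: J2 → J7 → J4 → J6 → J3 → J5 → J1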